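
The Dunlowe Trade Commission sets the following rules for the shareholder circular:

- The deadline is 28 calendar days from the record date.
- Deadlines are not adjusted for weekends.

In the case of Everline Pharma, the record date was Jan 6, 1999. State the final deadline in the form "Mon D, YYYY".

Feb 3, 1999

Trigger date Jan 6, 1999 + 28 calendar days = Feb 3, 1999.
Feb 3, 1999 falls on a Wednesday. The rules make no weekend/holiday allowance, so it remains Feb 3, 1999.
Deadline: Feb 3, 1999.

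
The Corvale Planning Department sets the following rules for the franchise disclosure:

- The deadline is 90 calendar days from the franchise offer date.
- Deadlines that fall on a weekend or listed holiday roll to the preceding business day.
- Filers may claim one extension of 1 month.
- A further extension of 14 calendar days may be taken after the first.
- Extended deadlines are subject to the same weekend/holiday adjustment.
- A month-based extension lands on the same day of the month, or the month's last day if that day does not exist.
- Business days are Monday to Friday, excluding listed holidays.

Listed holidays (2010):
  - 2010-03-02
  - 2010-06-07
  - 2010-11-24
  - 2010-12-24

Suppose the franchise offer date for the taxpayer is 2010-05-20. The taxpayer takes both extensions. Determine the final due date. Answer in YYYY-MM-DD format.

Trigger date 2010-05-20 + 90 calendar days = 2010-08-18.
2010-08-18 (Wednesday) is already a business day.
Applying the 1 month extension: 1 month after 2010-08-18 is 2010-09-18.
Because 2010-09-18 is a Saturday, the deadline becomes 2010-09-17 (Friday).
Applying the 14-calendar-day extension: 2010-09-17 + 14 days = 2010-10-01.
2010-10-01 is a Friday and not a listed holiday, so it stands.
Final deadline: 2010-10-01.

2010-10-01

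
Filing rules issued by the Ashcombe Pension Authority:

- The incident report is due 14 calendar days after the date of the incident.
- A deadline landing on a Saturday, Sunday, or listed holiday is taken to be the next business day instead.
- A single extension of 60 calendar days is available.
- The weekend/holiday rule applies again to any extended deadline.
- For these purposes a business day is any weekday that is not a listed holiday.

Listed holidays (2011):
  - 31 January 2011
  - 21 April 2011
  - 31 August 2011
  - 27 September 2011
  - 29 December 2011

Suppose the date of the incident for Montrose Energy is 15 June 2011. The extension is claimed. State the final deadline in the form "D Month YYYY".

29 August 2011

Trigger date 15 June 2011 + 14 calendar days = 29 June 2011.
29 June 2011 falls on a Wednesday, which is a business day, so no adjustment is needed.
With the 60-day extension, 29 June 2011 becomes 28 August 2011.
28 August 2011 falls on a Sunday. Rolling to the next business day gives 29 August 2011, a Monday.
Deadline: 29 August 2011.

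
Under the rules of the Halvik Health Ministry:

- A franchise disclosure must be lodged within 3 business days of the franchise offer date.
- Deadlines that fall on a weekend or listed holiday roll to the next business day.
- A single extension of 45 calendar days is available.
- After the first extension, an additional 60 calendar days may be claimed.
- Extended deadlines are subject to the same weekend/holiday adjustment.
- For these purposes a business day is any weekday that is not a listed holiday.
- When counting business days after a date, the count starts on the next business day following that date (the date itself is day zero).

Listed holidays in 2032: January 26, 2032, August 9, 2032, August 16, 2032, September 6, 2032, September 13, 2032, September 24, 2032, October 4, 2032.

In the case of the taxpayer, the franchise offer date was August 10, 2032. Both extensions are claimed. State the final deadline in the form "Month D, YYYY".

Starting the day after August 10, 2032 and counting 3 business days lands on August 13, 2032.
August 13, 2032 (Friday) is already a business day.
Add the 45 calendar-day extension to August 13, 2032: September 27, 2032.
Since September 27, 2032 is a Monday and not a holiday, the date is unchanged.
Applying the 60-calendar-day extension: September 27, 2032 + 60 days = November 26, 2032.
November 26, 2032 falls on a Friday, which is a business day, so no adjustment is needed.
Deadline: November 26, 2032.

November 26, 2032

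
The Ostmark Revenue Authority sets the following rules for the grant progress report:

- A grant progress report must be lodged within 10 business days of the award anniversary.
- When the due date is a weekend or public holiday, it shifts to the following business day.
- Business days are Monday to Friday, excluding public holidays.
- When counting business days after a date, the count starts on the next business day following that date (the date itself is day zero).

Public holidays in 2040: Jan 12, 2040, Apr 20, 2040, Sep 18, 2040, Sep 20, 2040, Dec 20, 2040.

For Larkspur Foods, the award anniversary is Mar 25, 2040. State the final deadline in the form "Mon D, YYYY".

10 business days after Mar 25, 2040, excluding weekends and holidays, is Apr 6, 2040.
Apr 6, 2040 (Friday) is already a business day.
Final deadline: Apr 6, 2040.

Apr 6, 2040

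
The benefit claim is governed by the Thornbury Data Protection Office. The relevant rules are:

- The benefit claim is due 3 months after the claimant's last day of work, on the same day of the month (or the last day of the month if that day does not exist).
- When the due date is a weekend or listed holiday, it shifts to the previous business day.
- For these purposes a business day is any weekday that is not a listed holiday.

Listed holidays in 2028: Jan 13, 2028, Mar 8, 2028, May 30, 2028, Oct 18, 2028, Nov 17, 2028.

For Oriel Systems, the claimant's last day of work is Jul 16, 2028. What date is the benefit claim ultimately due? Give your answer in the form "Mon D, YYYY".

3 months after Jul 16, 2028, on the same day of the month, is Oct 16, 2028.
Oct 16, 2028 is a Monday and not a listed holiday, so it stands.
The final due date is Oct 16, 2028.

Oct 16, 2028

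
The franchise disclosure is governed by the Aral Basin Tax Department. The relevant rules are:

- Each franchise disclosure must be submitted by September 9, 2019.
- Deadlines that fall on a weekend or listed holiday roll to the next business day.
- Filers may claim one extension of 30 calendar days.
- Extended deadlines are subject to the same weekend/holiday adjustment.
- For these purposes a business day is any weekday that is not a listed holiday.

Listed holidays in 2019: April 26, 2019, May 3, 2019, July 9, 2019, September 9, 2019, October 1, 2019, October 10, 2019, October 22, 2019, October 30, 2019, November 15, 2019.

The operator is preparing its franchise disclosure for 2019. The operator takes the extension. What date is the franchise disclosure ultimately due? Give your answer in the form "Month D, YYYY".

October 11, 2019

The stated deadline is September 9, 2019.
September 9, 2019 is a listed holiday, so it moves to the next business day, September 10, 2019 (Tuesday).
Add the 30 calendar-day extension to September 10, 2019: October 10, 2019.
October 10, 2019 falls on a listed holiday. Rolling to the next business day gives October 11, 2019, a Friday.
Final deadline: October 11, 2019.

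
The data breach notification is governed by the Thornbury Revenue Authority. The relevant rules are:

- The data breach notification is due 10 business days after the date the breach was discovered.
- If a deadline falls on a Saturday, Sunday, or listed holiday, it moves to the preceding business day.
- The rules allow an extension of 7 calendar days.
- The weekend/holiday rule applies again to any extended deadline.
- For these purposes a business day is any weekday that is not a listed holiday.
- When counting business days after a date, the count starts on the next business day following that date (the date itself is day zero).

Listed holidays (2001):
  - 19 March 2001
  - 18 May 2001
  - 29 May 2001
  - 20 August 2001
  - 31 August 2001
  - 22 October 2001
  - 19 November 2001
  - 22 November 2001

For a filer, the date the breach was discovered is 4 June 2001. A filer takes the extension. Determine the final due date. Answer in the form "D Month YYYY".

25 June 2001

Counting 10 business days after 4 June 2001 (skipping weekends and listed holidays) reaches 18 June 2001.
18 June 2001 is a Monday and not a listed holiday, so it stands.
Applying the 7-calendar-day extension: 18 June 2001 + 7 days = 25 June 2001.
25 June 2001 (Monday) is already a business day.
Final deadline: 25 June 2001.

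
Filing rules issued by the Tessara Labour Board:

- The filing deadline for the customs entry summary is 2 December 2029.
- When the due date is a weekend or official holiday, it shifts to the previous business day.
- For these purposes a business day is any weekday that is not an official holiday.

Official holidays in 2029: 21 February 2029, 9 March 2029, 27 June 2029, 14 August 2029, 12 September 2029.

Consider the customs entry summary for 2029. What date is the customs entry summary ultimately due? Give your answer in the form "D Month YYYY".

Start from the fixed due date, 2 December 2029.
Because 2 December 2029 is a Sunday, the deadline becomes 30 November 2029 (Friday).
Deadline: 30 November 2029.

30 November 2029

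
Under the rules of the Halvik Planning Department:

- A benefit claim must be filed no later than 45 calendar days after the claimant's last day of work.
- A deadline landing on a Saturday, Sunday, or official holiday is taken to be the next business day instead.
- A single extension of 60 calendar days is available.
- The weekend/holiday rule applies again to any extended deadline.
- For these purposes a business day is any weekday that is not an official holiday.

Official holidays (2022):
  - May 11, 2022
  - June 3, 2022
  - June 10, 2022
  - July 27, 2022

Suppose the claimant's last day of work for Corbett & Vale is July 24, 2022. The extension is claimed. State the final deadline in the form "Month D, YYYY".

November 7, 2022

45 calendar days after July 24, 2022 is September 7, 2022.
September 7, 2022 falls on a Wednesday, which is a business day, so no adjustment is needed.
Applying the 60-calendar-day extension: September 7, 2022 + 60 days = November 6, 2022.
November 6, 2022 is a Sunday; the next business day is November 7, 2022 (Monday).
Deadline: November 7, 2022.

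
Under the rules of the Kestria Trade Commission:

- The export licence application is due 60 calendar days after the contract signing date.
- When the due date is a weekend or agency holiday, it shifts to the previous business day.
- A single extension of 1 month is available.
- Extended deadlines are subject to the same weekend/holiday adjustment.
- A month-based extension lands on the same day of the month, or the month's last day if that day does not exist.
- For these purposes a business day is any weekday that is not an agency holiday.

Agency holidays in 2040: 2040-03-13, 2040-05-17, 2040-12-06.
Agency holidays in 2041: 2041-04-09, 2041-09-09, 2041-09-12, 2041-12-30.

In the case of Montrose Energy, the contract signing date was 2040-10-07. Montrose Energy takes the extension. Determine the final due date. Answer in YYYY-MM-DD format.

Trigger date 2040-10-07 + 60 calendar days = 2040-12-06.
Because 2040-12-06 is a listed holiday, the deadline becomes 2040-12-05 (Wednesday).
Applying the 1 month extension: 1 month after 2040-12-05 is 2041-01-05.
2041-01-05 is a Saturday, so it moves to the preceding business day, 2041-01-04 (Friday).
Final deadline: 2041-01-04.

2041-01-04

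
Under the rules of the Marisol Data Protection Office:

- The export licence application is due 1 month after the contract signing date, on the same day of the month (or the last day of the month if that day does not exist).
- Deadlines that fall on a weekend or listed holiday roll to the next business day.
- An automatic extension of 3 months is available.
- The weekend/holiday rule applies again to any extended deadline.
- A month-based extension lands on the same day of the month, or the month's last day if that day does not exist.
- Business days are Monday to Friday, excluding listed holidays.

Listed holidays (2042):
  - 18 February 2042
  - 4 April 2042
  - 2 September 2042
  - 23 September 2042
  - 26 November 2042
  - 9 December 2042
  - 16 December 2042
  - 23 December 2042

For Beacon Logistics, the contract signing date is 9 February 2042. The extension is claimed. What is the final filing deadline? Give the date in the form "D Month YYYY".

10 June 2042

1 month after 9 February 2042, on the same day of the month, is 9 March 2042.
9 March 2042 is a Sunday; the next business day is 10 March 2042 (Monday).
Add 3 months to 10 March 2042: 10 June 2042.
10 June 2042 is a Tuesday and not a listed holiday, so it stands.
Deadline: 10 June 2042.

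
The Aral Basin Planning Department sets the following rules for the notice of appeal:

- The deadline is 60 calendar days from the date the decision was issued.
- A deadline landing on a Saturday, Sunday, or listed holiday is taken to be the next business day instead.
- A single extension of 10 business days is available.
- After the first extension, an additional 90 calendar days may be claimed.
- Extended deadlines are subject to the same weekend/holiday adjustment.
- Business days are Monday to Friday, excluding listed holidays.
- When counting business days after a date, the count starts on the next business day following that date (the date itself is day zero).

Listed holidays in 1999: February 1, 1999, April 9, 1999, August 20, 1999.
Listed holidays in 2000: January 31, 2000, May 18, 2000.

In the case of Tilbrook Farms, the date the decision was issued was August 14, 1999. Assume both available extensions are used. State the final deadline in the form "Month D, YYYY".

Adding 60 calendar days to August 14, 1999 gives October 13, 1999.
October 13, 1999 falls on a Wednesday, which is a business day, so no adjustment is needed.
The 10-business-day extension runs from October 13, 1999 to October 27, 1999.
October 27, 1999 falls on a Wednesday, which is a business day, so no adjustment is needed.
Add the 90 calendar-day extension to October 27, 1999: January 25, 2000.
January 25, 2000 falls on a Tuesday, which is a business day, so no adjustment is needed.
Deadline: January 25, 2000.

January 25, 2000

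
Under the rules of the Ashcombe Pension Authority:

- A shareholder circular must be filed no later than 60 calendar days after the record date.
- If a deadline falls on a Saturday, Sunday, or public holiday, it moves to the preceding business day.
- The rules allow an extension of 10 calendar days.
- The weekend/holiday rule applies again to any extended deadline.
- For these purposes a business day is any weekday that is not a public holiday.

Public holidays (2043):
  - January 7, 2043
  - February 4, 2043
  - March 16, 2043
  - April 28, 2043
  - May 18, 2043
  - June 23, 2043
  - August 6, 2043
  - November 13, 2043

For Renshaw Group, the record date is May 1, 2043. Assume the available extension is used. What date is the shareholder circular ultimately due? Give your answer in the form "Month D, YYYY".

From May 1, 2043, 60 calendar days later is June 30, 2043.
June 30, 2043 (Tuesday) is already a business day.
With the 10-day extension, June 30, 2043 becomes July 10, 2043.
July 10, 2043 is a Friday and not a listed holiday, so it stands.
So the filing is due July 10, 2043.

July 10, 2043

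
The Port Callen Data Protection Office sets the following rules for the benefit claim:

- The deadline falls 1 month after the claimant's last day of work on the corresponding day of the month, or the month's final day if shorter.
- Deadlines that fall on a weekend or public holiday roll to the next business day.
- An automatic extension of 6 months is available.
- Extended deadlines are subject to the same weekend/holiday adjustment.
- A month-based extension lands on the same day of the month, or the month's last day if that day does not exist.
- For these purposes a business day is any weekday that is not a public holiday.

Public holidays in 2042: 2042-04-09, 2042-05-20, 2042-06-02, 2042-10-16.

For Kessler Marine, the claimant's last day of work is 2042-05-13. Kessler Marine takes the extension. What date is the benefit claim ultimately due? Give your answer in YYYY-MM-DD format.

Moving 1 month forward from 2042-05-13 on the corresponding day gives 2042-06-13.
2042-06-13 (Friday) is already a business day.
Add 6 months to 2042-06-13: 2042-12-13.
Because 2042-12-13 is a Saturday, the deadline becomes 2042-12-15 (Monday).
Deadline: 2042-12-15.

2042-12-15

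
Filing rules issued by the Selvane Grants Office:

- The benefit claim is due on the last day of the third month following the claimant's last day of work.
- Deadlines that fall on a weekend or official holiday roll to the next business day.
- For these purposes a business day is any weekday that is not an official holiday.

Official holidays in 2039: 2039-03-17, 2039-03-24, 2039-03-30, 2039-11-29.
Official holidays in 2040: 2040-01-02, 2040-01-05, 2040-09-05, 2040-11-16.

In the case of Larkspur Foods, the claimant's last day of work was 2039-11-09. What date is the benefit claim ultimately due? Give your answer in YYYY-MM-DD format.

2040-02-29

3 months after 2039-11-09 is February 2040; that month ends on 2040-02-29.
2040-02-29 (Wednesday) is already a business day.
So the filing is due 2040-02-29.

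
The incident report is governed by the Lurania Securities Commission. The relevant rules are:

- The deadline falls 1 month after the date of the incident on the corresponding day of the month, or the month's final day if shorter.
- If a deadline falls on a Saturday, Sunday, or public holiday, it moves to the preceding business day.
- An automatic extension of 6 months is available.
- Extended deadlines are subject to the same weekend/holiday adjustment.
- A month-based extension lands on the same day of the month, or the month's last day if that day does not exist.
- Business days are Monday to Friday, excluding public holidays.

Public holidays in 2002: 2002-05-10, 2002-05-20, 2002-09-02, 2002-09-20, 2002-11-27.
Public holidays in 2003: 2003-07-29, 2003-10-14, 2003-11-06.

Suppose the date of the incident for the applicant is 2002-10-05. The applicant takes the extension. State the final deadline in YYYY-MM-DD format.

1 month after 2002-10-05, on the same day of the month, is 2002-11-05.
2002-11-05 is a Tuesday and not a listed holiday, so it stands.
The 6 months extension carries 2002-11-05 to 2003-05-05.
Since 2003-05-05 is a Monday and not a holiday, the date is unchanged.
So the filing is due 2003-05-05.

2003-05-05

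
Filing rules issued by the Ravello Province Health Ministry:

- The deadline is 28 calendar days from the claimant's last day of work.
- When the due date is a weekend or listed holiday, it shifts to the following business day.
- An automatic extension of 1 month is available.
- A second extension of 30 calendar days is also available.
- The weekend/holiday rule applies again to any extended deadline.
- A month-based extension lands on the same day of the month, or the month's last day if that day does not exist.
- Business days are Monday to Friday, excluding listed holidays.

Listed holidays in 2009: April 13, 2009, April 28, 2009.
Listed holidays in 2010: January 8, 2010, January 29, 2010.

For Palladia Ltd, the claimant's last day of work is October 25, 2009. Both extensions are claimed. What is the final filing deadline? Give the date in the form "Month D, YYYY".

January 22, 2010

From October 25, 2009, 28 calendar days later is November 22, 2009.
Because November 22, 2009 is a Sunday, the deadline becomes November 23, 2009 (Monday).
The 1 month extension carries November 23, 2009 to December 23, 2009.
Since December 23, 2009 is a Wednesday and not a holiday, the date is unchanged.
Add the 30 calendar-day extension to December 23, 2009: January 22, 2010.
Since January 22, 2010 is a Friday and not a holiday, the date is unchanged.
So the filing is due January 22, 2010.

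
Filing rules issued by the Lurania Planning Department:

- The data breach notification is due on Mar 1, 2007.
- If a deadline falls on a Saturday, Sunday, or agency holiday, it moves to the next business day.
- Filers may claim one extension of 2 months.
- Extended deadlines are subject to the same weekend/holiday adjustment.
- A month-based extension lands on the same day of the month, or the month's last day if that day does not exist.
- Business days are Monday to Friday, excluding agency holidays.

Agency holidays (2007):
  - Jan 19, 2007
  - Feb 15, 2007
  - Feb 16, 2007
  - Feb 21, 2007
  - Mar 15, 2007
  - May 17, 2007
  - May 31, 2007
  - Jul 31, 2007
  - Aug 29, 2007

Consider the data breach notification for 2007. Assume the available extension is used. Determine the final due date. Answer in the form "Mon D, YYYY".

May 1, 2007

The statutory due date is Mar 1, 2007.
Mar 1, 2007 (Thursday) is already a business day.
The 2 months extension carries Mar 1, 2007 to May 1, 2007.
May 1, 2007 is a Tuesday and not a listed holiday, so it stands.
The final due date is May 1, 2007.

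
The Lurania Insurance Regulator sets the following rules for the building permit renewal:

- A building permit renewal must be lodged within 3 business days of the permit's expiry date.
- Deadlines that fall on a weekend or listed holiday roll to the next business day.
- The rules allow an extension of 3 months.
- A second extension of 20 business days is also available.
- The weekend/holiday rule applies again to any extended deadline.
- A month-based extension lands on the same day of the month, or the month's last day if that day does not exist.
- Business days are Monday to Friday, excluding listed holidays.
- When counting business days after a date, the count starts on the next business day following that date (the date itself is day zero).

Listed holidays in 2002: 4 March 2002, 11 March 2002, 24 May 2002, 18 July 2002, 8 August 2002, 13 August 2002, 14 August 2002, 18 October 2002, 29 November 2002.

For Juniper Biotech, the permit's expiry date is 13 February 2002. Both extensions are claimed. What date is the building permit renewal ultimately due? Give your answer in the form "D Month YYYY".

3 business days after 13 February 2002, excluding weekends and holidays, is 18 February 2002.
18 February 2002 (Monday) is already a business day.
Applying the 3 months extension: 3 months after 18 February 2002 is 18 May 2002.
Because 18 May 2002 is a Saturday, the deadline becomes 20 May 2002 (Monday).
Applying the 20-business-day extension: 20 business days after 20 May 2002 is 18 June 2002.
18 June 2002 (Tuesday) is already a business day.
The final due date is 18 June 2002.

18 June 2002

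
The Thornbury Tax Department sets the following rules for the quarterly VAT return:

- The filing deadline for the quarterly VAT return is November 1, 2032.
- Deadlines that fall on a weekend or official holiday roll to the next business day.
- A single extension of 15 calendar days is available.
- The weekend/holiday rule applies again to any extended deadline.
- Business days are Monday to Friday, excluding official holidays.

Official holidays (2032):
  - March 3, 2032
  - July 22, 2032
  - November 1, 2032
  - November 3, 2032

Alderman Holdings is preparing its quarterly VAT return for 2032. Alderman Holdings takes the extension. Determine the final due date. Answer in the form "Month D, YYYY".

November 17, 2032

The statutory due date is November 1, 2032.
Because November 1, 2032 is a listed holiday, the deadline becomes November 2, 2032 (Tuesday).
Add the 15 calendar-day extension to November 2, 2032: November 17, 2032.
Since November 17, 2032 is a Wednesday and not a holiday, the date is unchanged.
Final deadline: November 17, 2032.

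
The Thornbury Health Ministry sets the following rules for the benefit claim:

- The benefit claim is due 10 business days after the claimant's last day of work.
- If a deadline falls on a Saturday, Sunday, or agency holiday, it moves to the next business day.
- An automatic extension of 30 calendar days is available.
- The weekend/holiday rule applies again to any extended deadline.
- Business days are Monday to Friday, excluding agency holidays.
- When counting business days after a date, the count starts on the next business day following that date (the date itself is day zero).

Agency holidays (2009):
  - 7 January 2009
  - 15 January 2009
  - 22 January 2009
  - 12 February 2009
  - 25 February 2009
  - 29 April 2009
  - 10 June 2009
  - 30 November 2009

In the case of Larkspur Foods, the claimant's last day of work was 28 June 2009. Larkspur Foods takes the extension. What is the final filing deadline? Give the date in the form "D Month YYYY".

Starting the day after 28 June 2009 and counting 10 business days lands on 10 July 2009.
10 July 2009 is a Friday and not a listed holiday, so it stands.
The 30-calendar-day extension moves the deadline from 10 July 2009 to 9 August 2009.
9 August 2009 is a Sunday, so it moves to the next business day, 10 August 2009 (Monday).
Deadline: 10 August 2009.

10 August 2009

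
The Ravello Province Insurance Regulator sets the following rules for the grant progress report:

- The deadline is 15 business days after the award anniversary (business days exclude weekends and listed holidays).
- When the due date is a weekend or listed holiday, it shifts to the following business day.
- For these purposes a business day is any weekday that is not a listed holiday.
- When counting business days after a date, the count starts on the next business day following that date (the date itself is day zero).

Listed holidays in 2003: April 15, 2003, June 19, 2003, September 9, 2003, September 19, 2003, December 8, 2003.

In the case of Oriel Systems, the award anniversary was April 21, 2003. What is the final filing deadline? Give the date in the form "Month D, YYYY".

May 12, 2003

15 business days after April 21, 2003, excluding weekends and holidays, is May 12, 2003.
May 12, 2003 is a Monday and not a listed holiday, so it stands.
So the filing is due May 12, 2003.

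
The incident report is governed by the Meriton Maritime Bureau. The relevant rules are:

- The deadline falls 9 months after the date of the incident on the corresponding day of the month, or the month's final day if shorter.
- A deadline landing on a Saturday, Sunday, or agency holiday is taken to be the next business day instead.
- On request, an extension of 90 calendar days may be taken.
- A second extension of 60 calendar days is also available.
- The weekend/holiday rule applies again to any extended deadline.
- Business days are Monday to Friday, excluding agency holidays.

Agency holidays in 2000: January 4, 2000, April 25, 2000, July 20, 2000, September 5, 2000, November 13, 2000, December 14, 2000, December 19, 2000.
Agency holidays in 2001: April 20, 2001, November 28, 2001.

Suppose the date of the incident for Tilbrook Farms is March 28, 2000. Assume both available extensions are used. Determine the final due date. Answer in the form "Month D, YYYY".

May 28, 2001

9 months after March 28, 2000, on the same day of the month, is December 28, 2000.
Since December 28, 2000 is a Thursday and not a holiday, the date is unchanged.
Applying the 90-calendar-day extension: December 28, 2000 + 90 days = March 28, 2001.
Since March 28, 2001 is a Wednesday and not a holiday, the date is unchanged.
With the 60-day extension, March 28, 2001 becomes May 27, 2001.
May 27, 2001 is a Sunday; the next business day is May 28, 2001 (Monday).
Final deadline: May 28, 2001.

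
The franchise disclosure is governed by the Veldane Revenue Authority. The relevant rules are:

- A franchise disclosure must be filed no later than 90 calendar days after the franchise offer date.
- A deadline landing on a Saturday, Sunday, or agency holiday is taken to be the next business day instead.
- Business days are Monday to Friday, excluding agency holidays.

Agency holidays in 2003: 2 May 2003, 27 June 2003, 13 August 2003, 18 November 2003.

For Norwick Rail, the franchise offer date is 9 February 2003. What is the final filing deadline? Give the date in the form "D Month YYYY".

12 May 2003

Trigger date 9 February 2003 + 90 calendar days = 10 May 2003.
10 May 2003 falls on a Saturday. Rolling to the next business day gives 12 May 2003, a Monday.
So the filing is due 12 May 2003.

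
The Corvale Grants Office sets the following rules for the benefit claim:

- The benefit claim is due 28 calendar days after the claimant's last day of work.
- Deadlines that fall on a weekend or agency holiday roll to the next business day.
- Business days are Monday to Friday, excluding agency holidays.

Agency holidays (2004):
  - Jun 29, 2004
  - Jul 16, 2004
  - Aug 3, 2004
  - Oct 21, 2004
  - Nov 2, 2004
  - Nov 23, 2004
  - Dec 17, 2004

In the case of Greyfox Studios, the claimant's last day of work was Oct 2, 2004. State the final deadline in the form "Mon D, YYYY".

Nov 1, 2004

28 calendar days after Oct 2, 2004 is Oct 30, 2004.
Oct 30, 2004 is a Saturday, so it moves to the next business day, Nov 1, 2004 (Monday).
So the filing is due Nov 1, 2004.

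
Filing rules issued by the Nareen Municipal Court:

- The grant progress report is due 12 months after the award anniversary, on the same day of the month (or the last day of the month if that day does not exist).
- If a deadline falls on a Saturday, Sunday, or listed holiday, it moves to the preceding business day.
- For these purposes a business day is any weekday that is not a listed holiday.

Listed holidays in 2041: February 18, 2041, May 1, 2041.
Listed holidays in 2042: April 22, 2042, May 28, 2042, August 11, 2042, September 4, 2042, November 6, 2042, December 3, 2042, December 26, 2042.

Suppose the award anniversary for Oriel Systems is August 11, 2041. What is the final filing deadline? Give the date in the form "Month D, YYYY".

Moving 12 months forward from August 11, 2041 on the corresponding day gives August 11, 2042.
August 11, 2042 is a listed holiday, so it moves to the preceding business day, August 8, 2042 (Friday).
The final due date is August 8, 2042.

August 8, 2042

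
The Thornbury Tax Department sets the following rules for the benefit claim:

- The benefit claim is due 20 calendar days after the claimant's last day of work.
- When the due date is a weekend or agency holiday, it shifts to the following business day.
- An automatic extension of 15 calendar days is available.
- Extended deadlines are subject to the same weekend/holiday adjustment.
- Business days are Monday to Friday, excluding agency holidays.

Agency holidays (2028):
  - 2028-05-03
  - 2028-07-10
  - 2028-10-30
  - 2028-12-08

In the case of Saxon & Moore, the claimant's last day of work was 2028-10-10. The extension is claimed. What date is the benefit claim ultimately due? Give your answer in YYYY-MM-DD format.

2028-11-15

From 2028-10-10, 20 calendar days later is 2028-10-30.
2028-10-30 is a listed holiday, so it moves to the next business day, 2028-10-31 (Tuesday).
With the 15-day extension, 2028-10-31 becomes 2028-11-15.
2028-11-15 (Wednesday) is already a business day.
The final due date is 2028-11-15.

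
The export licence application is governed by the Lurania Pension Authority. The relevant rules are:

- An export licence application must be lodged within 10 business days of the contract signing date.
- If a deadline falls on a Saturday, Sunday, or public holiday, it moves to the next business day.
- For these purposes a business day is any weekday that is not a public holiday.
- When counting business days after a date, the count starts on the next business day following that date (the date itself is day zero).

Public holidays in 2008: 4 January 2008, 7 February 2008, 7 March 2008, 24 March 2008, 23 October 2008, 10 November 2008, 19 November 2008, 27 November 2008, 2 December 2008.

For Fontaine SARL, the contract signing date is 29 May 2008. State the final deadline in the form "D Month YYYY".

12 June 2008

Counting 10 business days after 29 May 2008 (skipping weekends and listed holidays) reaches 12 June 2008.
Since 12 June 2008 is a Thursday and not a holiday, the date is unchanged.
Deadline: 12 June 2008.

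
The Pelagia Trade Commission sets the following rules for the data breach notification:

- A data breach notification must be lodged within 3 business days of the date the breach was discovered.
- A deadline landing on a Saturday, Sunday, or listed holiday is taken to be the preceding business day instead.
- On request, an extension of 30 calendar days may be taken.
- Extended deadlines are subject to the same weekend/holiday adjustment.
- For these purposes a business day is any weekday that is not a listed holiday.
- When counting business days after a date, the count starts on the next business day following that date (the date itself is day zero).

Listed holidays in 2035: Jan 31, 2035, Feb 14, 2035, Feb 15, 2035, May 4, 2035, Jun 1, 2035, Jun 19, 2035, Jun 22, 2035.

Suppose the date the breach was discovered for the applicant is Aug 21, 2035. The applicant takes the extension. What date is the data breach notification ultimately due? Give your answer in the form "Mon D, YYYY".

Counting 3 business days after Aug 21, 2035 (skipping weekends and listed holidays) reaches Aug 24, 2035.
Since Aug 24, 2035 is a Friday and not a holiday, the date is unchanged.
With the 30-day extension, Aug 24, 2035 becomes Sep 23, 2035.
Sep 23, 2035 is a Sunday; the preceding business day is Sep 21, 2035 (Friday).
So the filing is due Sep 21, 2035.

Sep 21, 2035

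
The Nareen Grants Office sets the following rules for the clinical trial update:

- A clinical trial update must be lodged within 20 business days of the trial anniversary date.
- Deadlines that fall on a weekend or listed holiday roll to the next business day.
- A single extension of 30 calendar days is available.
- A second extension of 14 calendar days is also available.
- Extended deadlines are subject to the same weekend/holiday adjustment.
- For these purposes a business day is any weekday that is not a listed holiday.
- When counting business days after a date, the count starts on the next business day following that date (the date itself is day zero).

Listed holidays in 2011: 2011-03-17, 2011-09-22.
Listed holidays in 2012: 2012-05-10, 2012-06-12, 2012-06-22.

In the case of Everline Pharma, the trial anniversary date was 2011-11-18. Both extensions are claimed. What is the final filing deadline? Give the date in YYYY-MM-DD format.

20 business days after 2011-11-18, excluding weekends and holidays, is 2011-12-16.
2011-12-16 is a Friday and not a listed holiday, so it stands.
Applying the 30-calendar-day extension: 2011-12-16 + 30 days = 2012-01-15.
2012-01-15 falls on a Sunday. Rolling to the next business day gives 2012-01-16, a Monday.
With the 14-day extension, 2012-01-16 becomes 2012-01-30.
Since 2012-01-30 is a Monday and not a holiday, the date is unchanged.
So the filing is due 2012-01-30.

2012-01-30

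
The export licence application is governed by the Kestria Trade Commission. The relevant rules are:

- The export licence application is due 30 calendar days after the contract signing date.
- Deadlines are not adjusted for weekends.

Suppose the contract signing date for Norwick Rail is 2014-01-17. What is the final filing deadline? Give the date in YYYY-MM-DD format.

Trigger date 2014-01-17 + 30 calendar days = 2014-02-16.
No adjustment is made for weekends or holidays, so 2014-02-16 stands.
Deadline: 2014-02-16.

2014-02-16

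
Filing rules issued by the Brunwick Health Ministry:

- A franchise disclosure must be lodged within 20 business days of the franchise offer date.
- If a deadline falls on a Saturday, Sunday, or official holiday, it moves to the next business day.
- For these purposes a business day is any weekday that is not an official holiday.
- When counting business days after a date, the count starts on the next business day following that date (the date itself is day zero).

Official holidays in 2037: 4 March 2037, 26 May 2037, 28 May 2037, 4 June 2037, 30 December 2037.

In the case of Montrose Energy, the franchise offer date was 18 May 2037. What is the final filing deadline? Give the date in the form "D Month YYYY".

18 June 2037

Starting the day after 18 May 2037 and counting 20 business days lands on 18 June 2037.
18 June 2037 is a Thursday and not a listed holiday, so it stands.
Deadline: 18 June 2037.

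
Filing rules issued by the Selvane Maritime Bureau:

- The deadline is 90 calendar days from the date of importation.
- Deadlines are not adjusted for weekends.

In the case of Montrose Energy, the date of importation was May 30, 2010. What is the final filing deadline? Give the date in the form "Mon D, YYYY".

Aug 28, 2010

From May 30, 2010, 90 calendar days later is Aug 28, 2010.
No adjustment is made for weekends or holidays, so Aug 28, 2010 stands.
The final due date is Aug 28, 2010.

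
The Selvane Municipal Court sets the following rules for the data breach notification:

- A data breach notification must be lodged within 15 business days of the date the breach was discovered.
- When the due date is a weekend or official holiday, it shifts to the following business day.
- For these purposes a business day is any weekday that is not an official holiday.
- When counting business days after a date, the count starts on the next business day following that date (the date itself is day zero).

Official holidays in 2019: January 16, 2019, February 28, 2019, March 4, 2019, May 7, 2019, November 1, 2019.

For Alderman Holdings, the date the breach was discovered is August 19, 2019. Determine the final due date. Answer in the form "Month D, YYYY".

Starting the day after August 19, 2019 and counting 15 business days lands on September 9, 2019.
September 9, 2019 is a Monday and not a listed holiday, so it stands.
Final deadline: September 9, 2019.

September 9, 2019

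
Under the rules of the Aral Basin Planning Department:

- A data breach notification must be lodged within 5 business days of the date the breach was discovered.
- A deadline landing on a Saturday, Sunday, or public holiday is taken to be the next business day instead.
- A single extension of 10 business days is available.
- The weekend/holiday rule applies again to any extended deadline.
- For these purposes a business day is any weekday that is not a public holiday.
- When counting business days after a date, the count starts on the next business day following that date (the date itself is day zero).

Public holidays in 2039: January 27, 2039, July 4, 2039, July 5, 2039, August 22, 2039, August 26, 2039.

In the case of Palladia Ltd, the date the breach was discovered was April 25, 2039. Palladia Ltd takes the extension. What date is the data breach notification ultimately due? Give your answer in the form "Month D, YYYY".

May 16, 2039

5 business days after April 25, 2039, excluding weekends and holidays, is May 2, 2039.
May 2, 2039 (Monday) is already a business day.
Counting 10 further business days from May 2, 2039 reaches May 16, 2039.
Since May 16, 2039 is a Monday and not a holiday, the date is unchanged.
Deadline: May 16, 2039.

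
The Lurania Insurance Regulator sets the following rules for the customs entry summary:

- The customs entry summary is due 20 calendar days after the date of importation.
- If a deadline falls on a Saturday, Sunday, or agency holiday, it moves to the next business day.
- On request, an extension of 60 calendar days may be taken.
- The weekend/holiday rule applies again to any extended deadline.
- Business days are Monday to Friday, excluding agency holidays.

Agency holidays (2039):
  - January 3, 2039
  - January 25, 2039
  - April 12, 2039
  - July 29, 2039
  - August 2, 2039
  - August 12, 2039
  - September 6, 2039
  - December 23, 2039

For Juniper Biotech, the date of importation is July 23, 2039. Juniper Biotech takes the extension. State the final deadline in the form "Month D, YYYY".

20 calendar days after July 23, 2039 is August 12, 2039.
Because August 12, 2039 is a listed holiday, the deadline becomes August 15, 2039 (Monday).
Applying the 60-calendar-day extension: August 15, 2039 + 60 days = October 14, 2039.
October 14, 2039 falls on a Friday, which is a business day, so no adjustment is needed.
The final due date is October 14, 2039.

October 14, 2039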